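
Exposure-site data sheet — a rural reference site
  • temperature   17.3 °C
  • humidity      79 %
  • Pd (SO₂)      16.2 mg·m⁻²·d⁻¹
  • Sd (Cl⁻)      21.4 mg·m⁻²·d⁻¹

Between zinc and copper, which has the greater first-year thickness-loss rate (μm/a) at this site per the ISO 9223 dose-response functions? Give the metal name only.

zinc: temperature factor f = -0.071·(7.3) = -0.5183
  sulphur-dioxide contribution → 0.9906 μm/a
  chloride contribution → 0.8213 μm/a
  ⇒ r_corr(zinc) = 1.812 μm/a
copper: T>10 °C ⇒ hinge -0.080·(17.3−10) = -0.5840
  sulphur-dioxide contribution → 0.6447 μm/a
  chloride contribution → 0.9402 μm/a
  total first-year rate 1.585 μm/a
Ordering by μm/a: zinc (1.81) > copper (1.58)

zinc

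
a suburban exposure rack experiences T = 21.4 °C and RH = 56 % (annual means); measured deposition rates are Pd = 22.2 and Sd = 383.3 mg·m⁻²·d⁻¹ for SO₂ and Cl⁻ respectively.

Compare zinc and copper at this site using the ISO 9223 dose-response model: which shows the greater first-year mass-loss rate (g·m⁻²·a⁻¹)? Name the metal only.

zinc: T>10 °C ⇒ hinge -0.071·(21.4−10) = -0.8094
  SO₂ term: 0.0129·22.2^0.44·exp(0.046·56-0.8094) = 0.2953
  Sd branch = 0.0175·Sd^0.57·e^(0.008·RH+0.085·T) = 5.014 μm/a
  sum: 0.2953 + 5.014 → r_corr = 5.309 μm/a
  mass loss = 5.309 μm/a × 7.14 g/cm³ = 37.91 g·m⁻²·a⁻¹
copper: f(T) = -0.080·(T−10) [T>10 °C] = -0.9120
  Pd branch = 0.0053·Pd^0.26·e^(0.059·RH+f) = 0.1298 μm/a
  Sd branch = 0.01025·Sd^0.27·e^(0.036·RH+0.049·T) = 1.095 μm/a
  r_corr = 0.1298 + 1.095 = 1.224 μm/a
  mass loss = 1.224 μm/a × 8.96 g/cm³ = 10.97 g·m⁻²·a⁻¹
Ordering by g·m⁻²·a⁻¹: zinc (37.9) > copper (11)

zinc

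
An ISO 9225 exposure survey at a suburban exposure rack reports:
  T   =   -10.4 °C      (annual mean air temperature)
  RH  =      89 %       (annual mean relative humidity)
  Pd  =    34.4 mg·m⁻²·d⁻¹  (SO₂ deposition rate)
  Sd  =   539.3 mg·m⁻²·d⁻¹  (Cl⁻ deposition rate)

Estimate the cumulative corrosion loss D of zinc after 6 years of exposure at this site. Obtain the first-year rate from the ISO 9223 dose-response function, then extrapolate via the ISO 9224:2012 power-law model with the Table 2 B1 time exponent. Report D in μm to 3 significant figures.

zinc: temperature factor f = +0.038·(-20.4) = -0.7752
  SO₂ term: 0.0129·34.4^0.44·exp(0.046·89-0.7752) = 1.69
  Sd branch = 0.0175·Sd^0.57·e^(0.008·RH+0.085·T) = 0.5315 μm/a
  sum: 1.69 + 0.5315 → r_corr = 2.222 μm/a
Long-term exponent b (ISO 9224 Table 2, B1) = 0.813
  D(6) = 2.222 × 6^0.813 = 2.222 × 4.292 = 9.536 μm

D(6) = 9.54 μm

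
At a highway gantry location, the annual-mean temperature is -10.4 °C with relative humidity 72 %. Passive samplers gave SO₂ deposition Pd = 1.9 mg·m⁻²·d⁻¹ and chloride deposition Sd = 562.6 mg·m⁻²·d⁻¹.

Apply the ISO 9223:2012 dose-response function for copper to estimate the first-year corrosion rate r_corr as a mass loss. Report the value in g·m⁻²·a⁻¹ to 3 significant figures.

copper: temperature factor f = +0.126·(-20.4) = -2.5704
  sulphur-dioxide contribution → 0.03352 μm/a
  chloride contribution → 0.4546 μm/a
  ⇒ r_corr(copper) = 0.4881 μm/a
Convert to mass loss: 0.4881 μm/a × 8.96 g/cm³ = 4.374 g·m⁻²·a⁻¹

r_corr = 4.37 g·m⁻²·a⁻¹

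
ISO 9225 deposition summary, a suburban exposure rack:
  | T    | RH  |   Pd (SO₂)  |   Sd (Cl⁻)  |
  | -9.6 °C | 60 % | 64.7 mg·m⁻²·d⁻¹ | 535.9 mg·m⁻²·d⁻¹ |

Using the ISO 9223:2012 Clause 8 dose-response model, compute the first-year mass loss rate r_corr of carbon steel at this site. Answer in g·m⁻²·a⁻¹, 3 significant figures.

r_corr = 216 g·m⁻²·a⁻¹

carbon steel: temperature factor f = +0.150·(-19.6) = -2.9400
  SO₂ term: 1.77·64.7^0.52·exp(0.02·60-2.9400) = 2.716
  Cl⁻ term: 0.102·535.9^0.62·exp(0.033·60+0.04·-9.6) = 24.76
  sum: 2.716 + 24.76 → r_corr = 27.48 μm/a
Convert to mass loss: 27.48 μm/a × 7.85 g/cm³ = 215.7 g·m⁻²·a⁻¹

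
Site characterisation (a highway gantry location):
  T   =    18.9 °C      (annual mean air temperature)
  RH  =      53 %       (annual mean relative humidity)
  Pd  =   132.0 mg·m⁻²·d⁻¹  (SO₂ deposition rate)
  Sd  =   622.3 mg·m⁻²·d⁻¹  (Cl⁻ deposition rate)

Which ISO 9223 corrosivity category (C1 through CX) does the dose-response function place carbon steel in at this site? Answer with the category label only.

carbon steel: T>10 °C ⇒ hinge -0.054·(18.9−10) = -0.4806
  sulphur-dioxide contribution → 40.02 μm/a
  chloride contribution → 67.42 μm/a
  ⇒ r_corr(carbon steel) = 107.4 μm/a
107 μm/a falls in (80, 200] for carbon steel → category C5

C5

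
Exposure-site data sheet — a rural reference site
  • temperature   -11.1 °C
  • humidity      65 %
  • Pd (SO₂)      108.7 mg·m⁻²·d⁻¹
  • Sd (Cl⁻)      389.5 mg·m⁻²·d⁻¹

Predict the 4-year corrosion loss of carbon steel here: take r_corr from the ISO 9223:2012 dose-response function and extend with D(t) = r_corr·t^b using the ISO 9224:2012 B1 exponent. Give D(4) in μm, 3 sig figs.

carbon steel: T≤10 °C ⇒ hinge +0.150·(-11.1−10) = -3.1650
  SO₂ term: 1.77·108.7^0.52·exp(0.02·65-3.1650) = 3.139
  Cl⁻ term: 0.102·389.5^0.62·exp(0.033·65+0.04·-11.1) = 22.57
  sum: 3.139 + 22.57 → r_corr = 25.71 μm/a
Power-law: D(4) = r_corr · 4^0.523
  D(4) = 25.71 × 4^0.523 = 25.71 × 2.065 = 53.08 μm

D(4) = 53.1 μm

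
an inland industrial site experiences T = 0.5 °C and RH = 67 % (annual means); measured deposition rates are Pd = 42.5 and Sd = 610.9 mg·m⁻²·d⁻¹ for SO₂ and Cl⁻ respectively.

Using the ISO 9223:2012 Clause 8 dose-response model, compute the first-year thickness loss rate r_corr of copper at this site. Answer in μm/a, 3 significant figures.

copper: T≤10 °C ⇒ hinge +0.126·(0.5−10) = -1.1970
  Pd branch = 0.0053·Pd^0.26·e^(0.059·RH+f) = 0.2211 μm/a
  Cl⁻ term: 0.01025·610.9^0.27·exp(0.036·67+0.049·0.5) = 0.6624
  sum: 0.2211 + 0.6624 → r_corr = 0.8835 μm/a

r_corr = 0.883 μm/a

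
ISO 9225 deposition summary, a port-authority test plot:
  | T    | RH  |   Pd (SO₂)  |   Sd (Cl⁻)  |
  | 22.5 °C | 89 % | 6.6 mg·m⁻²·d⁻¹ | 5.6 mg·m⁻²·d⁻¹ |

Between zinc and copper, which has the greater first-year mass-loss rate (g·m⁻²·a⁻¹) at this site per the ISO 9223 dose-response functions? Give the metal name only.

copper

zinc: T>10 °C ⇒ hinge -0.071·(22.5−10) = -0.8875
  SO₂ term: 0.0129·6.6^0.44·exp(0.046·89-0.8875) = 0.7307
  Cl⁻ term: 0.0175·5.6^0.57·exp(0.008·89+0.085·22.5) = 0.6446
  sum: 0.7307 + 0.6446 → r_corr = 1.375 μm/a
  mass loss = 1.375 μm/a × 7.14 g/cm³ = 9.82 g·m⁻²·a⁻¹
copper: T>10 °C ⇒ hinge -0.080·(22.5−10) = -1.0000
  SO₂ term: 0.0053·6.6^0.26·exp(0.059·89-1.0000) = 0.6075
  Cl⁻ term: 0.01025·5.6^0.27·exp(0.036·89+0.049·22.5) = 1.211
  r_corr = 0.6075 + 1.211 = 1.818 μm/a
  mass loss = 1.818 μm/a × 8.96 g/cm³ = 16.29 g·m⁻²·a⁻¹
Ordering by g·m⁻²·a⁻¹: copper (16.3) > zinc (9.82)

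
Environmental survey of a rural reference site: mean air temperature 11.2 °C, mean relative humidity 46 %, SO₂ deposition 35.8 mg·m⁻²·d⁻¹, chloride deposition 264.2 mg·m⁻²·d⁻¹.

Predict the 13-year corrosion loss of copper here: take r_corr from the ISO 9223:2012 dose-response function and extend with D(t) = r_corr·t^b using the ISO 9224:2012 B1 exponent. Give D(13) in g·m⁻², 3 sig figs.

copper: temperature factor f = -0.080·(1.2) = -0.0960
  Pd branch = 0.0053·Pd^0.26·e^(0.059·RH+f) = 0.1842 μm/a
  Cl⁻ term: 0.01025·264.2^0.27·exp(0.036·46+0.049·11.2) = 0.419
  r_corr = 0.1842 + 0.419 = 0.6032 μm/a
ISO 9224: D(t) = r_corr · t^b with b = 0.667 (copper, B1)
  D(13) = 0.6032 × 13^0.667 = 0.6032 × 5.534 = 3.338 μm
  Mass loss = 3.338 μm × 8.96 g/cm³ = 29.9 g·m⁻²

D(13) = 29.9 g·m⁻²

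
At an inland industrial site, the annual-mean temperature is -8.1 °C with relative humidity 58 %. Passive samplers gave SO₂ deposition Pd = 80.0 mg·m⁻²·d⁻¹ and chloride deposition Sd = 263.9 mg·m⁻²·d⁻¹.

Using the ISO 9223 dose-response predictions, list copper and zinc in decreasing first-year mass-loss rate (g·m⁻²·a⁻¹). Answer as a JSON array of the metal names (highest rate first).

copper: T≤10 °C ⇒ hinge +0.126·(-8.1−10) = -2.2806
  SO₂ term: 0.0053·80.0^0.26·exp(0.059·58-2.2806) = 0.05185
  Cl⁻ term: 0.01025·263.9^0.27·exp(0.036·58+0.049·-8.1) = 0.2506
  r_corr = 0.05185 + 0.2506 = 0.3024 μm/a
  mass loss = 0.3024 μm/a × 8.96 g/cm³ = 2.71 g·m⁻²·a⁻¹
zinc: T≤10 °C ⇒ hinge +0.038·(-8.1−10) = -0.6878
  SO₂ term: 0.0129·80.0^0.44·exp(0.046·58-0.6878) = 0.6426
  Sd branch = 0.0175·Sd^0.57·e^(0.008·RH+0.085·T) = 0.3356 μm/a
  sum: 0.6426 + 0.3356 → r_corr = 0.9781 μm/a
  mass loss = 0.9781 μm/a × 7.14 g/cm³ = 6.984 g·m⁻²·a⁻¹
Ordering by g·m⁻²·a⁻¹: zinc (6.98) > copper (2.71)

["zinc", "copper"]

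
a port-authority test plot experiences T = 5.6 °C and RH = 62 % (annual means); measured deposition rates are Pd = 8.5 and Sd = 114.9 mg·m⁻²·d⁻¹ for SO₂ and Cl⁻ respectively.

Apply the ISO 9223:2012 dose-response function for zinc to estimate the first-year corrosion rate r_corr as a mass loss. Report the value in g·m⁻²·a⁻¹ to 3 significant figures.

zinc: T≤10 °C ⇒ hinge +0.038·(5.6−10) = -0.1672
  Pd branch = 0.0129·Pd^0.44·e^(0.046·RH+f) = 0.4848 μm/a
  Cl⁻ term: 0.0175·114.9^0.57·exp(0.008·62+0.085·5.6) = 0.6911
  r_corr = 0.4848 + 0.6911 = 1.176 μm/a
Convert to mass loss: 1.176 μm/a × 7.14 g/cm³ = 8.396 g·m⁻²·a⁻¹

r_corr = 8.40 g·m⁻²·a⁻¹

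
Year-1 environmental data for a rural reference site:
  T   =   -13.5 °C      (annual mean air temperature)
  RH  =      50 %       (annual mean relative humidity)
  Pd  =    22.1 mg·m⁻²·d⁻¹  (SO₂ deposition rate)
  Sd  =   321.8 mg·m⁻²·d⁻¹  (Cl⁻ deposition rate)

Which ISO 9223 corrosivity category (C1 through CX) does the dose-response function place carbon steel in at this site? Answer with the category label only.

carbon steel: T≤10 °C ⇒ hinge +0.150·(-13.5−10) = -3.5250
  Pd branch = 1.77·Pd^0.52·e^(0.02·RH+f) = 0.7087 μm/a
  Sd branch = 0.102·Sd^0.62·e^(0.033·RH+0.04·T) = 11.1 μm/a
  sum: 0.7087 + 11.1 → r_corr = 11.81 μm/a
11.8 μm/a falls in (1.3, 25] for carbon steel → category C2

C2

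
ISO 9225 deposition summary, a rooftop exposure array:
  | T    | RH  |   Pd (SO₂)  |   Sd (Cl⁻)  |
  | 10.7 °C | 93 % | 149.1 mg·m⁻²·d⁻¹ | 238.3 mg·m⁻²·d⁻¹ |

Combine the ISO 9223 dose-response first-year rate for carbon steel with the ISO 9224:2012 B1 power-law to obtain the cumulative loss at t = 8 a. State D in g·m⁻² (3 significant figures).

carbon steel: f(T) = -0.054·(T−10) [T>10 °C] = -0.0378
  Pd branch = 1.77·Pd^0.52·e^(0.02·RH+f) = 147.8 μm/a
  Sd branch = 0.102·Sd^0.62·e^(0.033·RH+0.04·T) = 100.3 μm/a
  sum: 147.8 + 100.3 → r_corr = 248 μm/a
Long-term exponent b (ISO 9224 Table 2, B1) = 0.523
  D(8) = 248 × 8^0.523 = 248 × 2.967 = 735.9 μm
  Mass loss = 735.9 μm × 7.85 g/cm³ = 5777 g·m⁻²

D(8) = 5.78e+03 g·m⁻²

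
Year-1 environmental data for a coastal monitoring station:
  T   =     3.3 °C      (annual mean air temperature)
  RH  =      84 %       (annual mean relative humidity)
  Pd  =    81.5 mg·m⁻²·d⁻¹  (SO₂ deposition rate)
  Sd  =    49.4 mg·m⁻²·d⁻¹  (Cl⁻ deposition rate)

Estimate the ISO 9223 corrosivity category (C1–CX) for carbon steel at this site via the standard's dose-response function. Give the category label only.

C4

carbon steel: temperature factor f = +0.150·(-6.7) = -1.0050
  Pd branch = 1.77·Pd^0.52·e^(0.02·RH+f) = 34.27 μm/a
  Cl⁻ term: 0.102·49.4^0.62·exp(0.033·84+0.04·3.3) = 20.89
  sum: 34.27 + 20.89 → r_corr = 55.16 μm/a
ISO 9223 Table 2 (carbon steel): 50 < 55.2 ≤ 80 μm/a ⇒ C4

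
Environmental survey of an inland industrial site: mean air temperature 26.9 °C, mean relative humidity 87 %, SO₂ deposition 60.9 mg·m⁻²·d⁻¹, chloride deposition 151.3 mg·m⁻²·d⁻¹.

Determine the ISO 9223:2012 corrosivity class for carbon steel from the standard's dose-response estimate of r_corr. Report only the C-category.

C5

carbon steel: f(T) = -0.054·(T−10) [T>10 °C] = -0.9126
  Pd branch = 1.77·Pd^0.52·e^(0.02·RH+f) = 34.3 μm/a
  Sd branch = 0.102·Sd^0.62·e^(0.033·RH+0.04·T) = 118.6 μm/a
  sum: 34.3 + 118.6 → r_corr = 152.9 μm/a
Category bounds: 80…200 μm/a bracket r_corr ⇒ C5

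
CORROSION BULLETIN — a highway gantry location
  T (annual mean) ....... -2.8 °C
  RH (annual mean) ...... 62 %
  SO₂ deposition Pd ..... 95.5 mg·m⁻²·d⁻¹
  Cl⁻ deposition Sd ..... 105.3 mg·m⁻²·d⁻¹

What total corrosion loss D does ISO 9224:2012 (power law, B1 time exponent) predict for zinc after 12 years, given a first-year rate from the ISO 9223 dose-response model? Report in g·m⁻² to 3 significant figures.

zinc: f(T) = +0.038·(T−10) [T≤10 °C] = -0.4864
  Pd branch = 0.0129·Pd^0.44·e^(0.046·RH+f) = 1.021 μm/a
  Sd branch = 0.0175·Sd^0.57·e^(0.008·RH+0.085·T) = 0.322 μm/a
  sum: 1.021 + 0.322 → r_corr = 1.343 μm/a
Long-term exponent b (ISO 9224 Table 2, B1) = 0.813
  D(12) = 1.343 × 12^0.813 = 1.343 × 7.54 = 10.13 μm
  Mass loss = 10.13 μm × 7.14 g/cm³ = 72.32 g·m⁻²

D(12) = 72.3 g·m⁻²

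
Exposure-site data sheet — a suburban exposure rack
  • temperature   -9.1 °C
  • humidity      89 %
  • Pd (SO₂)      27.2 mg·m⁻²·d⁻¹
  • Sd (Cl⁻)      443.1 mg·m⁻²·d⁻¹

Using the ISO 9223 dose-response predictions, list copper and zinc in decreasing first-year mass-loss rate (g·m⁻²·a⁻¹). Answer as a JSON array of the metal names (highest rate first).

["zinc", "copper"]

copper: T≤10 °C ⇒ hinge +0.126·(-9.1−10) = -2.4066
  Pd branch = 0.0053·Pd^0.26·e^(0.059·RH+f) = 0.2151 μm/a
  Sd branch = 0.01025·Sd^0.27·e^(0.036·RH+0.049·T) = 0.8377 μm/a
  sum: 0.2151 + 0.8377 → r_corr = 1.053 μm/a
  mass loss = 1.053 μm/a × 8.96 g/cm³ = 9.433 g·m⁻²·a⁻¹
zinc: T≤10 °C ⇒ hinge +0.038·(-9.1−10) = -0.7258
  Pd branch = 0.0129·Pd^0.44·e^(0.046·RH+f) = 1.602 μm/a
  Sd branch = 0.0175·Sd^0.57·e^(0.008·RH+0.085·T) = 0.5307 μm/a
  sum: 1.602 + 0.5307 → r_corr = 2.132 μm/a
  mass loss = 2.132 μm/a × 7.14 g/cm³ = 15.23 g·m⁻²·a⁻¹
Ordering by g·m⁻²·a⁻¹: zinc (15.2) > copper (9.43)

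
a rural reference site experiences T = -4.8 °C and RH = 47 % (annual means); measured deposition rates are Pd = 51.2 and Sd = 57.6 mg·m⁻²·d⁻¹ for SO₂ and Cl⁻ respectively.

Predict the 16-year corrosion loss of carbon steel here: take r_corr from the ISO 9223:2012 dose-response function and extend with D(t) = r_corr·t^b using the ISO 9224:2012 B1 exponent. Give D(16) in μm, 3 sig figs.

D(16) = 37.1 μm

carbon steel: T≤10 °C ⇒ hinge +0.150·(-4.8−10) = -2.2200
  Pd branch = 1.77·Pd^0.52·e^(0.02·RH+f) = 3.81 μm/a
  Cl⁻ term: 0.102·57.6^0.62·exp(0.033·47+0.04·-4.8) = 4.901
  r_corr = 3.81 + 4.901 = 8.711 μm/a
ISO 9224: D(t) = r_corr · t^b with b = 0.523 (carbon steel, B1)
  D(16) = 8.711 × 16^0.523 = 8.711 × 4.263 = 37.14 μm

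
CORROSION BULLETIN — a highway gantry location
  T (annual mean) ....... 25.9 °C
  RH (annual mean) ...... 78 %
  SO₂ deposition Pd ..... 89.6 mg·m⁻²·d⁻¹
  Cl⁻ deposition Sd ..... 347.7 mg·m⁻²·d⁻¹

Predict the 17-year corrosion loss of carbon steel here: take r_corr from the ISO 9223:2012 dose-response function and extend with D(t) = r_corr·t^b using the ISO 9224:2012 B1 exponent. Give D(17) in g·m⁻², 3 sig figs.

carbon steel: f(T) = -0.054·(T−10) [T>10 °C] = -0.8586
  SO₂ term: 1.77·89.6^0.52·exp(0.02·78-0.8586) = 36.96
  Sd branch = 0.102·Sd^0.62·e^(0.033·RH+0.04·T) = 141.9 μm/a
  r_corr = 36.96 + 141.9 = 178.9 μm/a
ISO 9224: D(t) = r_corr · t^b with b = 0.523 (carbon steel, B1)
  D(17) = 178.9 × 17^0.523 = 178.9 × 4.401 = 787.1 μm
  Mass loss = 787.1 μm × 7.85 g/cm³ = 6179 g·m⁻²

D(17) = 6.18e+03 g·m⁻²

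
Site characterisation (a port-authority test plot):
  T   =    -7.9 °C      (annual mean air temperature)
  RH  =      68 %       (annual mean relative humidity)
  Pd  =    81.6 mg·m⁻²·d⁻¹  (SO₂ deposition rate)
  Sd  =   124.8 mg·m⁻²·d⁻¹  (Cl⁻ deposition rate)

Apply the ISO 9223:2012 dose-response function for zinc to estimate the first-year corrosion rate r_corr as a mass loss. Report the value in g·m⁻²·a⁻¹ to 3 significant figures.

r_corr = 9.11 g·m⁻²·a⁻¹

zinc: T≤10 °C ⇒ hinge +0.038·(-7.9−10) = -0.6802
  SO₂ term: 0.0129·81.6^0.44·exp(0.046·68-0.6802) = 1.035
  Sd branch = 0.0175·Sd^0.57·e^(0.008·RH+0.085·T) = 0.2413 μm/a
  r_corr = 1.035 + 0.2413 = 1.276 μm/a
Convert to mass loss: 1.276 μm/a × 7.14 g/cm³ = 9.11 g·m⁻²·a⁻¹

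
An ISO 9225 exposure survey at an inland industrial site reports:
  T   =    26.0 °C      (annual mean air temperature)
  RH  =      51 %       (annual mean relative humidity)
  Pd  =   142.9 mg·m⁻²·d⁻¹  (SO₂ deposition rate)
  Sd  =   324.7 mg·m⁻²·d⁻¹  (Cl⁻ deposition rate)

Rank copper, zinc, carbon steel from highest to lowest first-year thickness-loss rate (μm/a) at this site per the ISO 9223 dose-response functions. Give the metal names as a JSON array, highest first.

["carbon steel", "zinc", "copper"]

copper: temperature factor f = -0.080·(16.0) = -1.2800
  sulphur-dioxide contribution → 0.1085 μm/a
  chloride contribution → 1.095 μm/a
  total first-year rate 1.204 μm/a
zinc: temperature factor f = -0.071·(16.0) = -1.1360
  sulphur-dioxide contribution → 0.384 μm/a
  chloride contribution → 6.48 μm/a
  ⇒ r_corr(zinc) = 6.864 μm/a
carbon steel: f(T) = -0.054·(T−10) [T>10 °C] = -0.8640
  sulphur-dioxide contribution → 27.31 μm/a
  chloride contribution → 56.01 μm/a
  ⇒ r_corr(carbon steel) = 83.33 μm/a
Ordering by μm/a: carbon steel (83.3) > zinc (6.86) > copper (1.2)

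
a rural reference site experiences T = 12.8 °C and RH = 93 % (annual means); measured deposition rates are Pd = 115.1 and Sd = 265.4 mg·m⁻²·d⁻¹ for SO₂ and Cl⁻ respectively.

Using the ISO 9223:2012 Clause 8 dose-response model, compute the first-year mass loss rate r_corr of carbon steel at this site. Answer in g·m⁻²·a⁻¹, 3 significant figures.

carbon steel: temperature factor f = -0.054·(2.8) = -0.1512
  sulphur-dioxide contribution → 115.3 μm/a
  chloride contribution → 116.6 μm/a
  total first-year rate 231.9 μm/a
Convert to mass loss: 231.9 μm/a × 7.85 g/cm³ = 1820 g·m⁻²·a⁻¹

r_corr = 1.82e+03 g·m⁻²·a⁻¹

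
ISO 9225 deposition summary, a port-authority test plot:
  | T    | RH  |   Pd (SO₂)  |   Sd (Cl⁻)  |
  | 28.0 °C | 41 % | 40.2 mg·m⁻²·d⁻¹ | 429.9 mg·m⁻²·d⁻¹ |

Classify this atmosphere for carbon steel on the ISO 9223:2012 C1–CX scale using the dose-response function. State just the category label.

carbon steel: f(T) = -0.054·(T−10) [T>10 °C] = -0.9720
  Pd branch = 1.77·Pd^0.52·e^(0.02·RH+f) = 10.38 μm/a
  Sd branch = 0.102·Sd^0.62·e^(0.033·RH+0.04·T) = 51.92 μm/a
  r_corr = 10.38 + 51.92 = 62.29 μm/a
Category bounds: 50…80 μm/a bracket r_corr ⇒ C4

C4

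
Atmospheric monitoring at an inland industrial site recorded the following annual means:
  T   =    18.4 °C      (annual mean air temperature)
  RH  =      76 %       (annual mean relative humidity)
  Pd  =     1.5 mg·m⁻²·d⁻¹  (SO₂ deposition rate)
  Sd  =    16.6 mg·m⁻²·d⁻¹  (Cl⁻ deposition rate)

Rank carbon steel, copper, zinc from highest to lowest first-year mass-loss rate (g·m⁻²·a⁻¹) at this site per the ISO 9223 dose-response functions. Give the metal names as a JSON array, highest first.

carbon steel: T>10 °C ⇒ hinge -0.054·(18.4−10) = -0.4536
  SO₂ term: 1.77·1.5^0.52·exp(0.02·76-0.4536) = 6.349
  Cl⁻ term: 0.102·16.6^0.62·exp(0.033·76+0.04·18.4) = 14.93
  r_corr = 6.349 + 14.93 = 21.27 μm/a
  mass loss = 21.27 μm/a × 7.85 g/cm³ = 167 g·m⁻²·a⁻¹
copper: T>10 °C ⇒ hinge -0.080·(18.4−10) = -0.6720
  Pd branch = 0.0053·Pd^0.26·e^(0.059·RH+f) = 0.2664 μm/a
  Sd branch = 0.01025·Sd^0.27·e^(0.036·RH+0.049·T) = 0.8317 μm/a
  r_corr = 0.2664 + 0.8317 = 1.098 μm/a
  mass loss = 1.098 μm/a × 8.96 g/cm³ = 9.839 g·m⁻²·a⁻¹
zinc: T>10 °C ⇒ hinge -0.071·(18.4−10) = -0.5964
  Pd branch = 0.0129·Pd^0.44·e^(0.046·RH+f) = 0.2801 μm/a
  Cl⁻ term: 0.0175·16.6^0.57·exp(0.008·76+0.085·18.4) = 0.7617
  r_corr = 0.2801 + 0.7617 = 1.042 μm/a
  mass loss = 1.042 μm/a × 7.14 g/cm³ = 7.439 g·m⁻²·a⁻¹
Ordering by g·m⁻²·a⁻¹: carbon steel (167) > copper (9.84) > zinc (7.44)

["carbon steel", "copper", "zinc"]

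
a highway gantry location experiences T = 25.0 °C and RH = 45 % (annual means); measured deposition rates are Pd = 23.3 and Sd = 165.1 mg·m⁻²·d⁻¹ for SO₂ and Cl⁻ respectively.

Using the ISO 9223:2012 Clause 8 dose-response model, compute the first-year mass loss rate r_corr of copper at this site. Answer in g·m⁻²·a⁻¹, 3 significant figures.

copper: temperature factor f = -0.080·(15.0) = -1.2000
  Pd branch = 0.0053·Pd^0.26·e^(0.059·RH+f) = 0.05149 μm/a
  Sd branch = 0.01025·Sd^0.27·e^(0.036·RH+0.049·T) = 0.7 μm/a
  sum: 0.05149 + 0.7 → r_corr = 0.7515 μm/a
Convert to mass loss: 0.7515 μm/a × 8.96 g/cm³ = 6.733 g·m⁻²·a⁻¹

r_corr = 6.73 g·m⁻²·a⁻¹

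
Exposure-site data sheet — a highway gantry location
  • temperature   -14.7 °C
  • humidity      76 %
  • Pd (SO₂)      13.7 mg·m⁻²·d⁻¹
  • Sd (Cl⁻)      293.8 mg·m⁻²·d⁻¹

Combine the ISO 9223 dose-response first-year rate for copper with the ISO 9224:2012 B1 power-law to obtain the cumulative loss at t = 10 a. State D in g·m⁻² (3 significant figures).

copper: f(T) = +0.126·(T−10) [T≤10 °C] = -3.1122
  Pd branch = 0.0053·Pd^0.26·e^(0.059·RH+f) = 0.04127 μm/a
  Cl⁻ term: 0.01025·293.8^0.27·exp(0.036·76+0.049·-14.7) = 0.3569
  sum: 0.04127 + 0.3569 → r_corr = 0.3981 μm/a
Long-term exponent b (ISO 9224 Table 2, B1) = 0.667
  D(10) = 0.3981 × 10^0.667 = 0.3981 × 4.645 = 1.849 μm
  Mass loss = 1.849 μm × 8.96 g/cm³ = 16.57 g·m⁻²

D(10) = 16.6 g·m⁻²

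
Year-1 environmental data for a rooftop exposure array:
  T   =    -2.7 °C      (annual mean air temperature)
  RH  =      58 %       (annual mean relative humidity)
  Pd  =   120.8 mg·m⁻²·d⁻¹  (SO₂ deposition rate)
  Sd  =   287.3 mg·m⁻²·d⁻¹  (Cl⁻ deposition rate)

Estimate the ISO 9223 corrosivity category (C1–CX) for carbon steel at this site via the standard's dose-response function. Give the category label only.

carbon steel: f(T) = +0.150·(T−10) [T≤10 °C] = -1.9050
  Pd branch = 1.77·Pd^0.52·e^(0.02·RH+f) = 10.16 μm/a
  Sd branch = 0.102·Sd^0.62·e^(0.033·RH+0.04·T) = 20.75 μm/a
  r_corr = 10.16 + 20.75 = 30.92 μm/a
ISO 9223 Table 2 (carbon steel): 25 < 30.9 ≤ 50 μm/a ⇒ C3

C3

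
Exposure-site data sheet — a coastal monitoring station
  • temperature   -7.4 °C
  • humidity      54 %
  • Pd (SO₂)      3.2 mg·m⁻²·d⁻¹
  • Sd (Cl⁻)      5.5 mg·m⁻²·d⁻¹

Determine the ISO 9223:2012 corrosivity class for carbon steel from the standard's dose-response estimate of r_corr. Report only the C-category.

carbon steel: T≤10 °C ⇒ hinge +0.150·(-7.4−10) = -2.6100
  Pd branch = 1.77·Pd^0.52·e^(0.02·RH+f) = 0.7017 μm/a
  Sd branch = 0.102·Sd^0.62·e^(0.033·RH+0.04·T) = 1.297 μm/a
  sum: 0.7017 + 1.297 → r_corr = 1.999 μm/a
Category bounds: 1.3…25 μm/a bracket r_corr ⇒ C2

C2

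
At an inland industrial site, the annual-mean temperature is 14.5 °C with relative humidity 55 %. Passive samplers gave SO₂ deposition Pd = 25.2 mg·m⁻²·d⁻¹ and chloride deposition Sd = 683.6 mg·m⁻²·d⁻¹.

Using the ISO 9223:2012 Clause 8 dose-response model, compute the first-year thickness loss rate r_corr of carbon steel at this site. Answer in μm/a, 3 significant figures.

r_corr = 86.3 μm/a

carbon steel: temperature factor f = -0.054·(4.5) = -0.2430
  Pd branch = 1.77·Pd^0.52·e^(0.02·RH+f) = 22.33 μm/a
  Cl⁻ term: 0.102·683.6^0.62·exp(0.033·55+0.04·14.5) = 64.02
  r_corr = 22.33 + 64.02 = 86.35 μm/a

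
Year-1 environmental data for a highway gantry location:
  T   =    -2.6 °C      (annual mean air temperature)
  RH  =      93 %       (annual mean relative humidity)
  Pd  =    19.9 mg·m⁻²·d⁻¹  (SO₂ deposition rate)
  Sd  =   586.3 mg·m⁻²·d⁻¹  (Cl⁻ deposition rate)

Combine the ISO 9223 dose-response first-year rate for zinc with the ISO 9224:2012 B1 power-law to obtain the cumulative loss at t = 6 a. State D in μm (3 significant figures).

D(6) = 14.0 μm

zinc: f(T) = +0.038·(T−10) [T≤10 °C] = -0.4788
  Pd branch = 0.0129·Pd^0.44·e^(0.046·RH+f) = 2.148 μm/a
  Sd branch = 0.0175·Sd^0.57·e^(0.008·RH+0.085·T) = 1.117 μm/a
  r_corr = 2.148 + 1.117 = 3.265 μm/a
Long-term exponent b (ISO 9224 Table 2, B1) = 0.813
  D(6) = 3.265 × 6^0.813 = 3.265 × 4.292 = 14.01 μm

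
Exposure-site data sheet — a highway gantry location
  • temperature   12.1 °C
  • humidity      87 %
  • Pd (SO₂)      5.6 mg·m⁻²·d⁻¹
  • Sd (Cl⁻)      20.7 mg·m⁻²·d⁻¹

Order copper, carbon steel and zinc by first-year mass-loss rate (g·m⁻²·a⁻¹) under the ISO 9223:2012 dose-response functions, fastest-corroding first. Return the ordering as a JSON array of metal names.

["carbon steel", "copper", "zinc"]

copper: temperature factor f = -0.080·(2.1) = -0.1680
  Pd branch = 0.0053·Pd^0.26·e^(0.059·RH+f) = 1.189 μm/a
  Sd branch = 0.01025·Sd^0.27·e^(0.036·RH+0.049·T) = 0.9633 μm/a
  sum: 1.189 + 0.9633 → r_corr = 2.152 μm/a
  mass loss = 2.152 μm/a × 8.96 g/cm³ = 19.28 g·m⁻²·a⁻¹
carbon steel: T>10 °C ⇒ hinge -0.054·(12.1−10) = -0.1134
  SO₂ term: 1.77·5.6^0.52·exp(0.02·87-0.1134) = 22.05
  Sd branch = 0.102·Sd^0.62·e^(0.033·RH+0.04·T) = 19.12 μm/a
  r_corr = 22.05 + 19.12 = 41.18 μm/a
  mass loss = 41.18 μm/a × 7.85 g/cm³ = 323.2 g·m⁻²·a⁻¹
zinc: f(T) = -0.071·(T−10) [T>10 °C] = -0.1491
  Pd branch = 0.0129·Pd^0.44·e^(0.046·RH+f) = 1.297 μm/a
  Sd branch = 0.0175·Sd^0.57·e^(0.008·RH+0.085·T) = 0.5522 μm/a
  sum: 1.297 + 0.5522 → r_corr = 1.85 μm/a
  mass loss = 1.85 μm/a × 7.14 g/cm³ = 13.21 g·m⁻²·a⁻¹
Ordering by g·m⁻²·a⁻¹: carbon steel (323) > copper (19.3) > zinc (13.2)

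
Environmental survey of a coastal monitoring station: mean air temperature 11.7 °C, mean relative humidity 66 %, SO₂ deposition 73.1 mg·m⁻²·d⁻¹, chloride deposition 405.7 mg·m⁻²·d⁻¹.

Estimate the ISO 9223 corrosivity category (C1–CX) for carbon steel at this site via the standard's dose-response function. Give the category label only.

C5

carbon steel: temperature factor f = -0.054·(1.7) = -0.0918
  SO₂ term: 1.77·73.1^0.52·exp(0.02·66-0.0918) = 56.31
  Sd branch = 0.102·Sd^0.62·e^(0.033·RH+0.04·T) = 59.54 μm/a
  r_corr = 56.31 + 59.54 = 115.9 μm/a
ISO 9223 Table 2 (carbon steel): 80 < 116 ≤ 200 μm/a ⇒ C5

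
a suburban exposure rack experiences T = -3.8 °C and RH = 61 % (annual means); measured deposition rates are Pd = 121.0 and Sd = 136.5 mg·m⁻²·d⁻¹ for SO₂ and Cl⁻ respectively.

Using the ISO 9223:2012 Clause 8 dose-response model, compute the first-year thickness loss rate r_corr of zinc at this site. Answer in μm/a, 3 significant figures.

r_corr = 1.38 μm/a

zinc: f(T) = +0.038·(T−10) [T≤10 °C] = -0.5244
  Pd branch = 0.0129·Pd^0.44·e^(0.046·RH+f) = 1.042 μm/a
  Cl⁻ term: 0.0175·136.5^0.57·exp(0.008·61+0.085·-3.8) = 0.3402
  r_corr = 1.042 + 0.3402 = 1.382 μm/a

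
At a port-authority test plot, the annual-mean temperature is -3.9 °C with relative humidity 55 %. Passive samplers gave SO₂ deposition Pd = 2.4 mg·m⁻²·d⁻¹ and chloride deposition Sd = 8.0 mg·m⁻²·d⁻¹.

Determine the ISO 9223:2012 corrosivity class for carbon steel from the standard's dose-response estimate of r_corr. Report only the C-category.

C2

carbon steel: f(T) = +0.150·(T−10) [T≤10 °C] = -2.0850
  sulphur-dioxide contribution → 1.042 μm/a
  chloride contribution → 1.945 μm/a
  total first-year rate 2.987 μm/a
Category bounds: 1.3…25 μm/a bracket r_corr ⇒ C2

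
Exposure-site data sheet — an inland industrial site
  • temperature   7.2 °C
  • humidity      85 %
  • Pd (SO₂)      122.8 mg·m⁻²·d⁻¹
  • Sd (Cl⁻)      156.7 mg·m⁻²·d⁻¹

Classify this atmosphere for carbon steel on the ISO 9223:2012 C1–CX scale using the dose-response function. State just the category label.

carbon steel: f(T) = +0.150·(T−10) [T≤10 °C] = -0.4200
  sulphur-dioxide contribution → 77.67 μm/a
  chloride contribution → 51.62 μm/a
  total first-year rate 129.3 μm/a
ISO 9223 Table 2 (carbon steel): 80 < 129 ≤ 200 μm/a ⇒ C5

C5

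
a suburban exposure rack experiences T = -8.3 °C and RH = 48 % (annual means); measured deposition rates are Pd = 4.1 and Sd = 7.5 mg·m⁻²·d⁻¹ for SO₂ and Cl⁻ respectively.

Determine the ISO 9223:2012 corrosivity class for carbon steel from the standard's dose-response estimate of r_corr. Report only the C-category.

carbon steel: f(T) = +0.150·(T−10) [T≤10 °C] = -2.7450
  Pd branch = 1.77·Pd^0.52·e^(0.02·RH+f) = 0.6186 μm/a
  Cl⁻ term: 0.102·7.5^0.62·exp(0.033·48+0.04·-8.3) = 1.244
  r_corr = 0.6186 + 1.244 = 1.863 μm/a
Category bounds: 1.3…25 μm/a bracket r_corr ⇒ C2

C2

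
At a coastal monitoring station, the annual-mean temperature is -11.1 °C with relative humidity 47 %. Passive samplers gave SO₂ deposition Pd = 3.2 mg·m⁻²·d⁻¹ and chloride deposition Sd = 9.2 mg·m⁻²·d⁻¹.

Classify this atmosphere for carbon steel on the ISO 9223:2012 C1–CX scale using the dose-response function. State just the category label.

C2

carbon steel: T≤10 °C ⇒ hinge +0.150·(-11.1−10) = -3.1650
  Pd branch = 1.77·Pd^0.52·e^(0.02·RH+f) = 0.3502 μm/a
  Cl⁻ term: 0.102·9.2^0.62·exp(0.033·47+0.04·-11.1) = 1.222
  r_corr = 0.3502 + 1.222 = 1.572 μm/a
1.57 μm/a falls in (1.3, 25] for carbon steel → category C2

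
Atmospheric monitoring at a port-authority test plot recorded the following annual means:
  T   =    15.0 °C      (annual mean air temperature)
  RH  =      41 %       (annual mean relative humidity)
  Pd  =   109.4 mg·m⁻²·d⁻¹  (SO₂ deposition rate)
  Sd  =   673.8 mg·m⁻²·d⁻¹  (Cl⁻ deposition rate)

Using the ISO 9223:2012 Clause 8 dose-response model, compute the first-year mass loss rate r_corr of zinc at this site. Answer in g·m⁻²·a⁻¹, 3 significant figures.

r_corr = 28.8 g·m⁻²·a⁻¹

zinc: f(T) = -0.071·(T−10) [T>10 °C] = -0.3550
  sulphur-dioxide contribution → 0.4706 μm/a
  chloride contribution → 3.56 μm/a
  total first-year rate 4.031 μm/a
Convert to mass loss: 4.031 μm/a × 7.14 g/cm³ = 28.78 g·m⁻²·a⁻¹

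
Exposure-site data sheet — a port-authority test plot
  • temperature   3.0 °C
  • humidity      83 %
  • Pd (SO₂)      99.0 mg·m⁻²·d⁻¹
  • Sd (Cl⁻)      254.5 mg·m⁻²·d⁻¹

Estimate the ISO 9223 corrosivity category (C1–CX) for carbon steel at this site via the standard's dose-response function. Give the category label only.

C5

carbon steel: temperature factor f = +0.150·(-7.0) = -1.0500
  Pd branch = 1.77·Pd^0.52·e^(0.02·RH+f) = 35.53 μm/a
  Sd branch = 0.102·Sd^0.62·e^(0.033·RH+0.04·T) = 55.18 μm/a
  sum: 35.53 + 55.18 → r_corr = 90.71 μm/a
ISO 9223 Table 2 (carbon steel): 80 < 90.7 ≤ 200 μm/a ⇒ C5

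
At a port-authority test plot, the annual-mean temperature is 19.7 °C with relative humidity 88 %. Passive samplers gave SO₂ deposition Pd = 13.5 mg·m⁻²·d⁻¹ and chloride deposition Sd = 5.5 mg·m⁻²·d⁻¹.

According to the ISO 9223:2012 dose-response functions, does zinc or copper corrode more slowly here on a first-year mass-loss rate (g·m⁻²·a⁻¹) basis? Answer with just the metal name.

zinc: f(T) = -0.071·(T−10) [T>10 °C] = -0.6887
  Pd branch = 0.0129·Pd^0.44·e^(0.046·RH+f) = 1.166 μm/a
  Sd branch = 0.0175·Sd^0.57·e^(0.008·RH+0.085·T) = 0.4989 μm/a
  sum: 1.166 + 0.4989 → r_corr = 1.665 μm/a
  mass loss = 1.665 μm/a × 7.14 g/cm³ = 11.89 g·m⁻²·a⁻¹
copper: T>10 °C ⇒ hinge -0.080·(19.7−10) = -0.7760
  SO₂ term: 0.0053·13.5^0.26·exp(0.059·88-0.7760) = 0.863
  Sd branch = 0.01025·Sd^0.27·e^(0.036·RH+0.049·T) = 1.013 μm/a
  r_corr = 0.863 + 1.013 = 1.876 μm/a
  mass loss = 1.876 μm/a × 8.96 g/cm³ = 16.81 g·m⁻²·a⁻¹
Ordering by g·m⁻²·a⁻¹: copper (16.8) > zinc (11.9)

zinc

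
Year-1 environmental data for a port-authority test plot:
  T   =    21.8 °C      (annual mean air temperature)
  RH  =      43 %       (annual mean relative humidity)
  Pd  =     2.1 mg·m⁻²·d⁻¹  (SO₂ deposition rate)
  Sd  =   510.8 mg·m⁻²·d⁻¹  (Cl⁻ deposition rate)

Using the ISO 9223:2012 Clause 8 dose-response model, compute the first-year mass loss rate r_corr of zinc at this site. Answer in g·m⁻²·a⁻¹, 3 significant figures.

r_corr = 39.7 g·m⁻²·a⁻¹

zinc: temperature factor f = -0.071·(11.8) = -0.8378
  sulphur-dioxide contribution → 0.05592 μm/a
  chloride contribution → 5.507 μm/a
  ⇒ r_corr(zinc) = 5.563 μm/a
Convert to mass loss: 5.563 μm/a × 7.14 g/cm³ = 39.72 g·m⁻²·a⁻¹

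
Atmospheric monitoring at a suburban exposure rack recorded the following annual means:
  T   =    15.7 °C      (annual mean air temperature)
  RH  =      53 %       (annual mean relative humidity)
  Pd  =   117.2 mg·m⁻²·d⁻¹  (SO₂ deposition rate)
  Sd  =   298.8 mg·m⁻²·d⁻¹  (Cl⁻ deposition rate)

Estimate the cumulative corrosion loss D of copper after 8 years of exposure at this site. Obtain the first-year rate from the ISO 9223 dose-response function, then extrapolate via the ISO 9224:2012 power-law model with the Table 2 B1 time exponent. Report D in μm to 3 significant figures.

copper: f(T) = -0.080·(T−10) [T>10 °C] = -0.4560
  Pd branch = 0.0053·Pd^0.26·e^(0.059·RH+f) = 0.2644 μm/a
  Cl⁻ term: 0.01025·298.8^0.27·exp(0.036·53+0.049·15.7) = 0.6947
  sum: 0.2644 + 0.6947 → r_corr = 0.9591 μm/a
Power-law: D(8) = r_corr · 8^0.667
  D(8) = 0.9591 × 8^0.667 = 0.9591 × 4.003 = 3.839 μm

D(8) = 3.84 μm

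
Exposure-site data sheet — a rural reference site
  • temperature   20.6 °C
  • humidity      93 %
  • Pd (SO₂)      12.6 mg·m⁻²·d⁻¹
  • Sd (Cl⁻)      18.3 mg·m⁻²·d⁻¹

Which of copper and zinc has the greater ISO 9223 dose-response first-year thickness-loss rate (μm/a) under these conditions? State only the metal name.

copper

copper: T>10 °C ⇒ hinge -0.080·(20.6−10) = -0.8480
  SO₂ term: 0.0053·12.6^0.26·exp(0.059·93-0.8480) = 1.059
  Cl⁻ term: 0.01025·18.3^0.27·exp(0.036·93+0.049·20.6) = 1.754
  r_corr = 1.059 + 1.754 = 2.813 μm/a
zinc: temperature factor f = -0.071·(10.6) = -0.7526
  SO₂ term: 0.0129·12.6^0.44·exp(0.046·93-0.7526) = 1.336
  Cl⁻ term: 0.0175·18.3^0.57·exp(0.008·93+0.085·20.6) = 1.112
  sum: 1.336 + 1.112 → r_corr = 2.448 μm/a
Ordering by μm/a: copper (2.81) > zinc (2.45)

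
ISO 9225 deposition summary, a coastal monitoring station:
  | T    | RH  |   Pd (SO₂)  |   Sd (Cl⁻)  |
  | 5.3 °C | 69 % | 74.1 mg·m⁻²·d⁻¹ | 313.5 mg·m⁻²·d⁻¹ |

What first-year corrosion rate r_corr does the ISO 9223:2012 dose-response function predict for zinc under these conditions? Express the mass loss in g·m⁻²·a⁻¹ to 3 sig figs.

r_corr = 21.3 g·m⁻²·a⁻¹

zinc: temperature factor f = +0.038·(-4.7) = -0.1786
  Pd branch = 0.0129·Pd^0.44·e^(0.046·RH+f) = 1.715 μm/a
  Cl⁻ term: 0.0175·313.5^0.57·exp(0.008·69+0.085·5.3) = 1.263
  r_corr = 1.715 + 1.263 = 2.977 μm/a
Convert to mass loss: 2.977 μm/a × 7.14 g/cm³ = 21.26 g·m⁻²·a⁻¹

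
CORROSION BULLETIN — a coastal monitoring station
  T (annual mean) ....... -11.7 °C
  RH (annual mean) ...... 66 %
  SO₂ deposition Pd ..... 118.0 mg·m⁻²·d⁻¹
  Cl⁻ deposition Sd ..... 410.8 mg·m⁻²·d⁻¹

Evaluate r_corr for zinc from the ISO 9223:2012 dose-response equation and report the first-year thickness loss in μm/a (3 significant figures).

r_corr = 1.30 μm/a

zinc: T≤10 °C ⇒ hinge +0.038·(-11.7−10) = -0.8246
  Pd branch = 0.0129·Pd^0.44·e^(0.046·RH+f) = 0.9608 μm/a
  Sd branch = 0.0175·Sd^0.57·e^(0.008·RH+0.085·T) = 0.339 μm/a
  r_corr = 0.9608 + 0.339 = 1.3 μm/a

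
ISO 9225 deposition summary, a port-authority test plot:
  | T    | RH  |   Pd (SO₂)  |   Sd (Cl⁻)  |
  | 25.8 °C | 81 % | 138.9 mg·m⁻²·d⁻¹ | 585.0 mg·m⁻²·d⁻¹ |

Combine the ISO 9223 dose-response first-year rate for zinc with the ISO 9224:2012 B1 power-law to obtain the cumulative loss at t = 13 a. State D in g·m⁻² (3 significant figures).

D(13) = 739 g·m⁻²

zinc: f(T) = -0.071·(T−10) [T>10 °C] = -1.1218
  Pd branch = 0.0129·Pd^0.44·e^(0.046·RH+f) = 1.529 μm/a
  Cl⁻ term: 0.0175·585.0^0.57·exp(0.008·81+0.085·25.8) = 11.33
  r_corr = 1.529 + 11.33 = 12.86 μm/a
ISO 9224: D(t) = r_corr · t^b with b = 0.813 (zinc, B1)
  D(13) = 12.86 × 13^0.813 = 12.86 × 8.047 = 103.5 μm
  Mass loss = 103.5 μm × 7.14 g/cm³ = 738.7 g·m⁻²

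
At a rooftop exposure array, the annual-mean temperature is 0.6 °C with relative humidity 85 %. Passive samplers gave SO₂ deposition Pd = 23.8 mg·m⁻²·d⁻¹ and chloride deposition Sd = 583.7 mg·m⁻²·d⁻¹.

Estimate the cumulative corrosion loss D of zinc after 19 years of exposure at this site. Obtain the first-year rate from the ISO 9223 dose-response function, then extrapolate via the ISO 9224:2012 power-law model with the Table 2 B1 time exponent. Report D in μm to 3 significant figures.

zinc: T≤10 °C ⇒ hinge +0.038·(0.6−10) = -0.3572
  Pd branch = 0.0129·Pd^0.44·e^(0.046·RH+f) = 1.817 μm/a
  Sd branch = 0.0175·Sd^0.57·e^(0.008·RH+0.085·T) = 1.372 μm/a
  sum: 1.817 + 1.372 → r_corr = 3.188 μm/a
Long-term exponent b (ISO 9224 Table 2, B1) = 0.813
  D(19) = 3.188 × 19^0.813 = 3.188 × 10.96 = 34.93 μm

D(19) = 34.9 μm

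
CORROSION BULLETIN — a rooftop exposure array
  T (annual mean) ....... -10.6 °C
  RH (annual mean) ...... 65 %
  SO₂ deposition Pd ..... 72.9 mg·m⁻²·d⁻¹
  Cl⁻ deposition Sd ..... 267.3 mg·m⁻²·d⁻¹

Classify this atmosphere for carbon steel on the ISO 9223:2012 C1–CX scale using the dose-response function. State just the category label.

C2

carbon steel: T≤10 °C ⇒ hinge +0.150·(-10.6−10) = -3.0900
  SO₂ term: 1.77·72.9^0.52·exp(0.02·65-3.0900) = 2.749
  Sd branch = 0.102·Sd^0.62·e^(0.033·RH+0.04·T) = 18.23 μm/a
  sum: 2.749 + 18.23 → r_corr = 20.98 μm/a
Category bounds: 1.3…25 μm/a bracket r_corr ⇒ C2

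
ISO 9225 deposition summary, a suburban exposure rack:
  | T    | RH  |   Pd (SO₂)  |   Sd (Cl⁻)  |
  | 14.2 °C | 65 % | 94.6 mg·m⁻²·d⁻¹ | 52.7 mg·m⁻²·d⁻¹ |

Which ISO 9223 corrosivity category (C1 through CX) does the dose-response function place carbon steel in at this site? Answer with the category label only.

C4

carbon steel: f(T) = -0.054·(T−10) [T>10 °C] = -0.2268
  sulphur-dioxide contribution → 55.15 μm/a
  chloride contribution → 17.96 μm/a
  total first-year rate 73.11 μm/a
73.1 μm/a falls in (50, 80] for carbon steel → category C4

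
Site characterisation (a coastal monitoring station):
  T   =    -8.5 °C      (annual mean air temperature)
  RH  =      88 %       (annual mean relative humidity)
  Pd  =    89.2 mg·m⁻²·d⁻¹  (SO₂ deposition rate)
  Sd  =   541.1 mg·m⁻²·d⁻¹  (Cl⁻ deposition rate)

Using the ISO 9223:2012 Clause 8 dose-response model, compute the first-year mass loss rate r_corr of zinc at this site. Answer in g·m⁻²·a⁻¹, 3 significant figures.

r_corr = 23.3 g·m⁻²·a⁻¹

zinc: T≤10 °C ⇒ hinge +0.038·(-8.5−10) = -0.7030
  SO₂ term: 0.0129·89.2^0.44·exp(0.046·88-0.7030) = 2.639
  Cl⁻ term: 0.0175·541.1^0.57·exp(0.008·88+0.085·-8.5) = 0.6208
  sum: 2.639 + 0.6208 → r_corr = 3.26 μm/a
Convert to mass loss: 3.26 μm/a × 7.14 g/cm³ = 23.28 g·m⁻²·a⁻¹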